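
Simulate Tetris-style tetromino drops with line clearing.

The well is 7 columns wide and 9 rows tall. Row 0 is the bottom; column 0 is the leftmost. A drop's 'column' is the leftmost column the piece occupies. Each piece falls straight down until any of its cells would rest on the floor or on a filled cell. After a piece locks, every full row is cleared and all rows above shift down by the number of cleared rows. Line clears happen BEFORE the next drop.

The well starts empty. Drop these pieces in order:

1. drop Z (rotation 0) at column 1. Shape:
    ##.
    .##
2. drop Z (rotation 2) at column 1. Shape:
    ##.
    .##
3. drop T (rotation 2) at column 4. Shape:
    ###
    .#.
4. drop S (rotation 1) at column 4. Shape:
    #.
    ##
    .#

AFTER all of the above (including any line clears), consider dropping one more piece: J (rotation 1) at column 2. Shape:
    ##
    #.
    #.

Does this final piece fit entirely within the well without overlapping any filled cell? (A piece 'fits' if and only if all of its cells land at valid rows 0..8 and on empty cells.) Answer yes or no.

Drop 1: Z rot0 at col 1 lands with bottom-row=0; cleared 0 line(s) (total 0); column heights now [0 2 2 1 0 0 0], max=2
Drop 2: Z rot2 at col 1 lands with bottom-row=2; cleared 0 line(s) (total 0); column heights now [0 4 4 3 0 0 0], max=4
Drop 3: T rot2 at col 4 lands with bottom-row=0; cleared 0 line(s) (total 0); column heights now [0 4 4 3 2 2 2], max=4
Drop 4: S rot1 at col 4 lands with bottom-row=2; cleared 0 line(s) (total 0); column heights now [0 4 4 3 5 4 2], max=5
Test piece J rot1 at col 2 (width 2): heights before test = [0 4 4 3 5 4 2]; fits = True

Answer: yes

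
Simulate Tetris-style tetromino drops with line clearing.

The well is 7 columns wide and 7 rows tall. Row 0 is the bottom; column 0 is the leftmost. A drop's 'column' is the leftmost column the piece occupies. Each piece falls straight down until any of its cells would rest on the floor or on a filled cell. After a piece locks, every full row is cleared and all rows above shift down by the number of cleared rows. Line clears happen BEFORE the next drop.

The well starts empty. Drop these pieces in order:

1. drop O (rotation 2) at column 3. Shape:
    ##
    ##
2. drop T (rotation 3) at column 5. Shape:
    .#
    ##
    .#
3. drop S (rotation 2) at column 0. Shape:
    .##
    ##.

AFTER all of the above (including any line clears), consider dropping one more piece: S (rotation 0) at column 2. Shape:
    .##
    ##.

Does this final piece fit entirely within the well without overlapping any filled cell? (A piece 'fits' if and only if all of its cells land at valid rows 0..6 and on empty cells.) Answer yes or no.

Drop 1: O rot2 at col 3 lands with bottom-row=0; cleared 0 line(s) (total 0); column heights now [0 0 0 2 2 0 0], max=2
Drop 2: T rot3 at col 5 lands with bottom-row=0; cleared 0 line(s) (total 0); column heights now [0 0 0 2 2 2 3], max=3
Drop 3: S rot2 at col 0 lands with bottom-row=0; cleared 0 line(s) (total 0); column heights now [1 2 2 2 2 2 3], max=3
Test piece S rot0 at col 2 (width 3): heights before test = [1 2 2 2 2 2 3]; fits = True

Answer: yes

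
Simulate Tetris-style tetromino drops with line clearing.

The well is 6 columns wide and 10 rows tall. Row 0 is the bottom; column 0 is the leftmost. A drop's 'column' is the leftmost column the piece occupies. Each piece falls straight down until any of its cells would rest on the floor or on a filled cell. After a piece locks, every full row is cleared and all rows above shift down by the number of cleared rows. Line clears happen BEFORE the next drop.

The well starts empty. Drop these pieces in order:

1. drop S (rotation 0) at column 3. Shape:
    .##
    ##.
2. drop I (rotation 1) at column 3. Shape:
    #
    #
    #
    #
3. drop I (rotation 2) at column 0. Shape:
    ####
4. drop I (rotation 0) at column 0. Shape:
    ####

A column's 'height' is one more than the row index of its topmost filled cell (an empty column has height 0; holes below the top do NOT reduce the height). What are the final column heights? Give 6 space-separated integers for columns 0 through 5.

Drop 1: S rot0 at col 3 lands with bottom-row=0; cleared 0 line(s) (total 0); column heights now [0 0 0 1 2 2], max=2
Drop 2: I rot1 at col 3 lands with bottom-row=1; cleared 0 line(s) (total 0); column heights now [0 0 0 5 2 2], max=5
Drop 3: I rot2 at col 0 lands with bottom-row=5; cleared 0 line(s) (total 0); column heights now [6 6 6 6 2 2], max=6
Drop 4: I rot0 at col 0 lands with bottom-row=6; cleared 0 line(s) (total 0); column heights now [7 7 7 7 2 2], max=7

Answer: 7 7 7 7 2 2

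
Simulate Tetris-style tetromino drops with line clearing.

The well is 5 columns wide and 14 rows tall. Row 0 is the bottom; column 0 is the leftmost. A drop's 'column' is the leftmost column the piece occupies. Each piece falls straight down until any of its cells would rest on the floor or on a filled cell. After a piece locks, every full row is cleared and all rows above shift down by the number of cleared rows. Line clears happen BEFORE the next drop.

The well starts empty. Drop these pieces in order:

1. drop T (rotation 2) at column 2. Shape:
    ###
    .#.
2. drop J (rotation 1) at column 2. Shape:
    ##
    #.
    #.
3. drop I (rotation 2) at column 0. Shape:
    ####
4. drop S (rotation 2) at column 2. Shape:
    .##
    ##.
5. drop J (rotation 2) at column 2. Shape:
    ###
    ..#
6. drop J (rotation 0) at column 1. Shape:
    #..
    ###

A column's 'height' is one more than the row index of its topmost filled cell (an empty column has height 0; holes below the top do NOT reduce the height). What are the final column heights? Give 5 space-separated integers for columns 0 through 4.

Drop 1: T rot2 at col 2 lands with bottom-row=0; cleared 0 line(s) (total 0); column heights now [0 0 2 2 2], max=2
Drop 2: J rot1 at col 2 lands with bottom-row=2; cleared 0 line(s) (total 0); column heights now [0 0 5 5 2], max=5
Drop 3: I rot2 at col 0 lands with bottom-row=5; cleared 0 line(s) (total 0); column heights now [6 6 6 6 2], max=6
Drop 4: S rot2 at col 2 lands with bottom-row=6; cleared 0 line(s) (total 0); column heights now [6 6 7 8 8], max=8
Drop 5: J rot2 at col 2 lands with bottom-row=8; cleared 0 line(s) (total 0); column heights now [6 6 10 10 10], max=10
Drop 6: J rot0 at col 1 lands with bottom-row=10; cleared 0 line(s) (total 0); column heights now [6 12 11 11 10], max=12

Answer: 6 12 11 11 10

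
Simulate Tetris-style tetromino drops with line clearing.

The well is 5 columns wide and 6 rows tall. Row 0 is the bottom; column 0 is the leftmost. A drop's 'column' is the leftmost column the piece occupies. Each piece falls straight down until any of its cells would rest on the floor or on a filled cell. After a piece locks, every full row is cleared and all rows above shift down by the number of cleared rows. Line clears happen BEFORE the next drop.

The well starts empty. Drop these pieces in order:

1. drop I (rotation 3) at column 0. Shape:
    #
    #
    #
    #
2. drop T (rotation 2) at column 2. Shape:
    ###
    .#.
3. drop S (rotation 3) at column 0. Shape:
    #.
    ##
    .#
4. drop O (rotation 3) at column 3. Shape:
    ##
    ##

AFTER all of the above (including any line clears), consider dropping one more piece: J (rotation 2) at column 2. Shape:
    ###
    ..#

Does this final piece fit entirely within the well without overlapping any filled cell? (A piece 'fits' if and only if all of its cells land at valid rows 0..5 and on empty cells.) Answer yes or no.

Drop 1: I rot3 at col 0 lands with bottom-row=0; cleared 0 line(s) (total 0); column heights now [4 0 0 0 0], max=4
Drop 2: T rot2 at col 2 lands with bottom-row=0; cleared 0 line(s) (total 0); column heights now [4 0 2 2 2], max=4
Drop 3: S rot3 at col 0 lands with bottom-row=3; cleared 0 line(s) (total 0); column heights now [6 5 2 2 2], max=6
Drop 4: O rot3 at col 3 lands with bottom-row=2; cleared 0 line(s) (total 0); column heights now [6 5 2 4 4], max=6
Test piece J rot2 at col 2 (width 3): heights before test = [6 5 2 4 4]; fits = True

Answer: yes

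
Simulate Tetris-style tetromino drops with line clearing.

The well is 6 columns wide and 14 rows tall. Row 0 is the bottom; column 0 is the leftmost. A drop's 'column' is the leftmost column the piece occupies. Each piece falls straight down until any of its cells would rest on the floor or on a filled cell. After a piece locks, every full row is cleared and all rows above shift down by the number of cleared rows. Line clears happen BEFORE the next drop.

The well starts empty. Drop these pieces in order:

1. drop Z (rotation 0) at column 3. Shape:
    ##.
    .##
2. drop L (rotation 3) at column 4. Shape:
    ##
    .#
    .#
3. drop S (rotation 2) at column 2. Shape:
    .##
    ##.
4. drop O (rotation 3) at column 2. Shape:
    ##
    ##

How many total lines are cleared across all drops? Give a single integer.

Drop 1: Z rot0 at col 3 lands with bottom-row=0; cleared 0 line(s) (total 0); column heights now [0 0 0 2 2 1], max=2
Drop 2: L rot3 at col 4 lands with bottom-row=1; cleared 0 line(s) (total 0); column heights now [0 0 0 2 4 4], max=4
Drop 3: S rot2 at col 2 lands with bottom-row=3; cleared 0 line(s) (total 0); column heights now [0 0 4 5 5 4], max=5
Drop 4: O rot3 at col 2 lands with bottom-row=5; cleared 0 line(s) (total 0); column heights now [0 0 7 7 5 4], max=7

Answer: 0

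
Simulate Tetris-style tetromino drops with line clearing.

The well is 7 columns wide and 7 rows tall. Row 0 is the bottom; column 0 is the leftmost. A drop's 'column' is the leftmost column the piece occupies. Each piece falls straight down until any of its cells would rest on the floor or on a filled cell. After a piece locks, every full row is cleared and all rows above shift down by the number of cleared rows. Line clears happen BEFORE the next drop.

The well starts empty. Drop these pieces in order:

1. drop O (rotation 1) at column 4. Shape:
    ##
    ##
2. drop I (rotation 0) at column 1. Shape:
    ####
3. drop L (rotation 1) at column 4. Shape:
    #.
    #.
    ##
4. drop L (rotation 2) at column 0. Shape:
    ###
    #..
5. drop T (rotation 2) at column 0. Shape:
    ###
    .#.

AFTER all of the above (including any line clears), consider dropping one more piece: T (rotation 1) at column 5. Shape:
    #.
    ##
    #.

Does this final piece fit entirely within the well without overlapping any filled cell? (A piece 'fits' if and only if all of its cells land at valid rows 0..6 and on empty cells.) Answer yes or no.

Drop 1: O rot1 at col 4 lands with bottom-row=0; cleared 0 line(s) (total 0); column heights now [0 0 0 0 2 2 0], max=2
Drop 2: I rot0 at col 1 lands with bottom-row=2; cleared 0 line(s) (total 0); column heights now [0 3 3 3 3 2 0], max=3
Drop 3: L rot1 at col 4 lands with bottom-row=3; cleared 0 line(s) (total 0); column heights now [0 3 3 3 6 4 0], max=6
Drop 4: L rot2 at col 0 lands with bottom-row=2; cleared 0 line(s) (total 0); column heights now [4 4 4 3 6 4 0], max=6
Drop 5: T rot2 at col 0 lands with bottom-row=4; cleared 0 line(s) (total 0); column heights now [6 6 6 3 6 4 0], max=6
Test piece T rot1 at col 5 (width 2): heights before test = [6 6 6 3 6 4 0]; fits = True

Answer: yes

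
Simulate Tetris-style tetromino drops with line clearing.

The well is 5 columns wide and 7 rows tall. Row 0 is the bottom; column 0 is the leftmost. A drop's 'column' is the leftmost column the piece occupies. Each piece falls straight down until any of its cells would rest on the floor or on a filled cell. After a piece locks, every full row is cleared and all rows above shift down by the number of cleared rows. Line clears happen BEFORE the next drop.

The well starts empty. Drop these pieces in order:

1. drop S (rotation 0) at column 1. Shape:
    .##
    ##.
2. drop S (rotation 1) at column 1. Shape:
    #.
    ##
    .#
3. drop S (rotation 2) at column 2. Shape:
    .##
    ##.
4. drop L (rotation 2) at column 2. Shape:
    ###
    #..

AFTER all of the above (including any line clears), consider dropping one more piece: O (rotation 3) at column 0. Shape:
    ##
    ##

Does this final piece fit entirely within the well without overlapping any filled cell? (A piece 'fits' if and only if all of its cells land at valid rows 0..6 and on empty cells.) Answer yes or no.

Answer: yes

Derivation:
Drop 1: S rot0 at col 1 lands with bottom-row=0; cleared 0 line(s) (total 0); column heights now [0 1 2 2 0], max=2
Drop 2: S rot1 at col 1 lands with bottom-row=2; cleared 0 line(s) (total 0); column heights now [0 5 4 2 0], max=5
Drop 3: S rot2 at col 2 lands with bottom-row=4; cleared 0 line(s) (total 0); column heights now [0 5 5 6 6], max=6
Drop 4: L rot2 at col 2 lands with bottom-row=5; cleared 0 line(s) (total 0); column heights now [0 5 7 7 7], max=7
Test piece O rot3 at col 0 (width 2): heights before test = [0 5 7 7 7]; fits = True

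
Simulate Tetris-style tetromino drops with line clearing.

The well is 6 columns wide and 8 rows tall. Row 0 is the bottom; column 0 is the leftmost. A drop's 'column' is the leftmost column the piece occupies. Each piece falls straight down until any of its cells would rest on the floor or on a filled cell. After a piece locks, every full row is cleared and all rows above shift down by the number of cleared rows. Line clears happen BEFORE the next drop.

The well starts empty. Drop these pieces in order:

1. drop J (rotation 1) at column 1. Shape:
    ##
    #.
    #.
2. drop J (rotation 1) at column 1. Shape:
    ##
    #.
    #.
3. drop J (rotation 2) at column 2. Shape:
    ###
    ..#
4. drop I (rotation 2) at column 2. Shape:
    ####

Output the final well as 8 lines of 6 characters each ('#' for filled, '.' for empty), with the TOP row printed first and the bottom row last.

Drop 1: J rot1 at col 1 lands with bottom-row=0; cleared 0 line(s) (total 0); column heights now [0 3 3 0 0 0], max=3
Drop 2: J rot1 at col 1 lands with bottom-row=3; cleared 0 line(s) (total 0); column heights now [0 6 6 0 0 0], max=6
Drop 3: J rot2 at col 2 lands with bottom-row=5; cleared 0 line(s) (total 0); column heights now [0 6 7 7 7 0], max=7
Drop 4: I rot2 at col 2 lands with bottom-row=7; cleared 0 line(s) (total 0); column heights now [0 6 8 8 8 8], max=8

Answer: ..####
..###.
.##.#.
.#....
.#....
.##...
.#....
.#....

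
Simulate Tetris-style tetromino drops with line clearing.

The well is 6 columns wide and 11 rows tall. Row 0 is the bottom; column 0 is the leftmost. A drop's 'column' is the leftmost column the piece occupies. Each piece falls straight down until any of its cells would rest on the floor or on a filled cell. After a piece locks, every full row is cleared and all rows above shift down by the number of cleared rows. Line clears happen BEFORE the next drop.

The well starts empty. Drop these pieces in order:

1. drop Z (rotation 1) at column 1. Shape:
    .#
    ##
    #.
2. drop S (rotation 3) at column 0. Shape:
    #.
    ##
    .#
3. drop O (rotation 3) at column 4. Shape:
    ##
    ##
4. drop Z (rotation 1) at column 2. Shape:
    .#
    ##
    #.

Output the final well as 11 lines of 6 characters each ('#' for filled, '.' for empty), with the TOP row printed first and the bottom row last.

Answer: ......
......
......
......
......
...#..
#.##..
###...
.##...
.##.##
.#..##

Derivation:
Drop 1: Z rot1 at col 1 lands with bottom-row=0; cleared 0 line(s) (total 0); column heights now [0 2 3 0 0 0], max=3
Drop 2: S rot3 at col 0 lands with bottom-row=2; cleared 0 line(s) (total 0); column heights now [5 4 3 0 0 0], max=5
Drop 3: O rot3 at col 4 lands with bottom-row=0; cleared 0 line(s) (total 0); column heights now [5 4 3 0 2 2], max=5
Drop 4: Z rot1 at col 2 lands with bottom-row=3; cleared 0 line(s) (total 0); column heights now [5 4 5 6 2 2], max=6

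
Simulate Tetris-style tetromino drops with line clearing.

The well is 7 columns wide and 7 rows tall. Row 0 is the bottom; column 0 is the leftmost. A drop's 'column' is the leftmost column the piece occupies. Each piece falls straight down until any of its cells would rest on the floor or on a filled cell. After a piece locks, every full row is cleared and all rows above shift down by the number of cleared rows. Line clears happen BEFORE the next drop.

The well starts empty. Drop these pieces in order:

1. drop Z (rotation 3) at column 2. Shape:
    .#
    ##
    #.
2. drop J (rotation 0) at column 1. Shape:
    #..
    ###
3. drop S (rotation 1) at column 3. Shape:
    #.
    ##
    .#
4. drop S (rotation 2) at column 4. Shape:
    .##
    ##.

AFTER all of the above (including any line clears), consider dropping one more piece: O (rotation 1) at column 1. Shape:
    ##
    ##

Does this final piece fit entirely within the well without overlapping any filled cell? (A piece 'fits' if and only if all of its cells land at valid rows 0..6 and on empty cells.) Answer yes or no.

Answer: yes

Derivation:
Drop 1: Z rot3 at col 2 lands with bottom-row=0; cleared 0 line(s) (total 0); column heights now [0 0 2 3 0 0 0], max=3
Drop 2: J rot0 at col 1 lands with bottom-row=3; cleared 0 line(s) (total 0); column heights now [0 5 4 4 0 0 0], max=5
Drop 3: S rot1 at col 3 lands with bottom-row=3; cleared 0 line(s) (total 0); column heights now [0 5 4 6 5 0 0], max=6
Drop 4: S rot2 at col 4 lands with bottom-row=5; cleared 0 line(s) (total 0); column heights now [0 5 4 6 6 7 7], max=7
Test piece O rot1 at col 1 (width 2): heights before test = [0 5 4 6 6 7 7]; fits = True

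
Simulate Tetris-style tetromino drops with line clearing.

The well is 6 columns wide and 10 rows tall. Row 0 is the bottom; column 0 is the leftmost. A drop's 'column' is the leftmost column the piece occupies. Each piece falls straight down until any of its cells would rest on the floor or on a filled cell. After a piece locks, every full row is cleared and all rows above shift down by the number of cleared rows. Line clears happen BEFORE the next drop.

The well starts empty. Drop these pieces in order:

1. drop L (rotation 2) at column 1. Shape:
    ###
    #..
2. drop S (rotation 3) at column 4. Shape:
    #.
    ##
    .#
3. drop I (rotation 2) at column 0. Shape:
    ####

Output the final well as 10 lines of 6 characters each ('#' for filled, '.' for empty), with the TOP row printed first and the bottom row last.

Drop 1: L rot2 at col 1 lands with bottom-row=0; cleared 0 line(s) (total 0); column heights now [0 2 2 2 0 0], max=2
Drop 2: S rot3 at col 4 lands with bottom-row=0; cleared 0 line(s) (total 0); column heights now [0 2 2 2 3 2], max=3
Drop 3: I rot2 at col 0 lands with bottom-row=2; cleared 0 line(s) (total 0); column heights now [3 3 3 3 3 2], max=3

Answer: ......
......
......
......
......
......
......
#####.
.#####
.#...#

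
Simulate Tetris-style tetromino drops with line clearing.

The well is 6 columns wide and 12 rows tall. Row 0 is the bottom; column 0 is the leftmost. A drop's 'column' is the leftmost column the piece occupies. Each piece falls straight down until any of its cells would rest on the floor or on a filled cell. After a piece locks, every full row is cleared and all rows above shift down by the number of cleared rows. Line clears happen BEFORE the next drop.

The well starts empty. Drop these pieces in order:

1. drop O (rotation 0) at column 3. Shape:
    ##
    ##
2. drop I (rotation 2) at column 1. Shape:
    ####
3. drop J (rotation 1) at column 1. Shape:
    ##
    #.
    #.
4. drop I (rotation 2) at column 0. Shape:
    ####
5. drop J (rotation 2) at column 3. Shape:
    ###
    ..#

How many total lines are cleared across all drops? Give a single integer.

Drop 1: O rot0 at col 3 lands with bottom-row=0; cleared 0 line(s) (total 0); column heights now [0 0 0 2 2 0], max=2
Drop 2: I rot2 at col 1 lands with bottom-row=2; cleared 0 line(s) (total 0); column heights now [0 3 3 3 3 0], max=3
Drop 3: J rot1 at col 1 lands with bottom-row=3; cleared 0 line(s) (total 0); column heights now [0 6 6 3 3 0], max=6
Drop 4: I rot2 at col 0 lands with bottom-row=6; cleared 0 line(s) (total 0); column heights now [7 7 7 7 3 0], max=7
Drop 5: J rot2 at col 3 lands with bottom-row=6; cleared 0 line(s) (total 0); column heights now [7 7 7 8 8 8], max=8

Answer: 0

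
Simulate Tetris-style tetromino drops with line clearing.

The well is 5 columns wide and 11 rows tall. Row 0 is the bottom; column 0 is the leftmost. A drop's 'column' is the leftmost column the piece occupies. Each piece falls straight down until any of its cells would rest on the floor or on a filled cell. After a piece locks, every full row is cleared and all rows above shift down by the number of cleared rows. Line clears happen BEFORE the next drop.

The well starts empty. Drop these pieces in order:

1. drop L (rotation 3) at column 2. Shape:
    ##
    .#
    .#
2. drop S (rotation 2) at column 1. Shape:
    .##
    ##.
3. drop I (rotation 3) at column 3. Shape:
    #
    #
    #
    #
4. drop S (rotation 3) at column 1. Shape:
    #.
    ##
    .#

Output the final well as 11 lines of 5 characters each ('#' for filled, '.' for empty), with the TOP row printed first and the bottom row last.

Answer: .....
.....
...#.
.#.#.
.###.
..##.
..##.
.##..
..##.
...#.
...#.

Derivation:
Drop 1: L rot3 at col 2 lands with bottom-row=0; cleared 0 line(s) (total 0); column heights now [0 0 3 3 0], max=3
Drop 2: S rot2 at col 1 lands with bottom-row=3; cleared 0 line(s) (total 0); column heights now [0 4 5 5 0], max=5
Drop 3: I rot3 at col 3 lands with bottom-row=5; cleared 0 line(s) (total 0); column heights now [0 4 5 9 0], max=9
Drop 4: S rot3 at col 1 lands with bottom-row=5; cleared 0 line(s) (total 0); column heights now [0 8 7 9 0], max=9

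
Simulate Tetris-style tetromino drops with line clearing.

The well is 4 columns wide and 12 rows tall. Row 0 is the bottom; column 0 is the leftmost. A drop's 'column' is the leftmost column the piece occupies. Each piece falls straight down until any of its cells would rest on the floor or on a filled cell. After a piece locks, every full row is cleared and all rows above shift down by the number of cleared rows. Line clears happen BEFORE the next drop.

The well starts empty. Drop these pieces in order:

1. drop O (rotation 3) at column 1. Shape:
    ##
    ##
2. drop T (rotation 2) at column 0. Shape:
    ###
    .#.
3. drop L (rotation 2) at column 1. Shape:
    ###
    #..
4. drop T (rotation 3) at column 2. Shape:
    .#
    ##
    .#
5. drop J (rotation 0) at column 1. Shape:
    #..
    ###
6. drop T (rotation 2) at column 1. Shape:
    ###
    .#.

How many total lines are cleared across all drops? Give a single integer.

Answer: 0

Derivation:
Drop 1: O rot3 at col 1 lands with bottom-row=0; cleared 0 line(s) (total 0); column heights now [0 2 2 0], max=2
Drop 2: T rot2 at col 0 lands with bottom-row=2; cleared 0 line(s) (total 0); column heights now [4 4 4 0], max=4
Drop 3: L rot2 at col 1 lands with bottom-row=4; cleared 0 line(s) (total 0); column heights now [4 6 6 6], max=6
Drop 4: T rot3 at col 2 lands with bottom-row=6; cleared 0 line(s) (total 0); column heights now [4 6 8 9], max=9
Drop 5: J rot0 at col 1 lands with bottom-row=9; cleared 0 line(s) (total 0); column heights now [4 11 10 10], max=11
Drop 6: T rot2 at col 1 lands with bottom-row=10; cleared 0 line(s) (total 0); column heights now [4 12 12 12], max=12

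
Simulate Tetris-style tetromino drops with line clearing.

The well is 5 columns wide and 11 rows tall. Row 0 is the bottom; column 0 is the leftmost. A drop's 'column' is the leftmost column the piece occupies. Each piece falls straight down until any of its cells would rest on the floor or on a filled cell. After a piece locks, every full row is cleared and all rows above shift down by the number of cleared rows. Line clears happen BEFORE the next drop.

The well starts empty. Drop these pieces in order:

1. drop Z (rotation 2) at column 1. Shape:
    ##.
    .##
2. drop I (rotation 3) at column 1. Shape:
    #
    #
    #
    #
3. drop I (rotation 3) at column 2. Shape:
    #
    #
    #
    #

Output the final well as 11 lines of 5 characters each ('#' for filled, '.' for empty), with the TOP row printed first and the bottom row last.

Answer: .....
.....
.....
.....
.....
.##..
.##..
.##..
.##..
.##..
..##.

Derivation:
Drop 1: Z rot2 at col 1 lands with bottom-row=0; cleared 0 line(s) (total 0); column heights now [0 2 2 1 0], max=2
Drop 2: I rot3 at col 1 lands with bottom-row=2; cleared 0 line(s) (total 0); column heights now [0 6 2 1 0], max=6
Drop 3: I rot3 at col 2 lands with bottom-row=2; cleared 0 line(s) (total 0); column heights now [0 6 6 1 0], max=6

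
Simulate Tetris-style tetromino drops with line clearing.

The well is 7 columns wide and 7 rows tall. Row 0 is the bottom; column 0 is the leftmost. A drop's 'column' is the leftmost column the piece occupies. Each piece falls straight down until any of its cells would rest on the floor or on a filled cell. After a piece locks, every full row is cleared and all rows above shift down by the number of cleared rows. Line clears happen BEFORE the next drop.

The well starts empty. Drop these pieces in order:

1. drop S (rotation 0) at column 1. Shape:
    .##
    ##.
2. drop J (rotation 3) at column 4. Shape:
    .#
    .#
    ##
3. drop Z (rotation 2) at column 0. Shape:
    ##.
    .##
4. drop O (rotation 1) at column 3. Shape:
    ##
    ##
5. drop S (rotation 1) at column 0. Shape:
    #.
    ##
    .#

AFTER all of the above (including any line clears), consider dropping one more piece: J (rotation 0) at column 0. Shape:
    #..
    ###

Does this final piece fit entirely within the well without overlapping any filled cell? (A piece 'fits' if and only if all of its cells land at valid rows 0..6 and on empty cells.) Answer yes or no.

Answer: no

Derivation:
Drop 1: S rot0 at col 1 lands with bottom-row=0; cleared 0 line(s) (total 0); column heights now [0 1 2 2 0 0 0], max=2
Drop 2: J rot3 at col 4 lands with bottom-row=0; cleared 0 line(s) (total 0); column heights now [0 1 2 2 1 3 0], max=3
Drop 3: Z rot2 at col 0 lands with bottom-row=2; cleared 0 line(s) (total 0); column heights now [4 4 3 2 1 3 0], max=4
Drop 4: O rot1 at col 3 lands with bottom-row=2; cleared 0 line(s) (total 0); column heights now [4 4 3 4 4 3 0], max=4
Drop 5: S rot1 at col 0 lands with bottom-row=4; cleared 0 line(s) (total 0); column heights now [7 6 3 4 4 3 0], max=7
Test piece J rot0 at col 0 (width 3): heights before test = [7 6 3 4 4 3 0]; fits = False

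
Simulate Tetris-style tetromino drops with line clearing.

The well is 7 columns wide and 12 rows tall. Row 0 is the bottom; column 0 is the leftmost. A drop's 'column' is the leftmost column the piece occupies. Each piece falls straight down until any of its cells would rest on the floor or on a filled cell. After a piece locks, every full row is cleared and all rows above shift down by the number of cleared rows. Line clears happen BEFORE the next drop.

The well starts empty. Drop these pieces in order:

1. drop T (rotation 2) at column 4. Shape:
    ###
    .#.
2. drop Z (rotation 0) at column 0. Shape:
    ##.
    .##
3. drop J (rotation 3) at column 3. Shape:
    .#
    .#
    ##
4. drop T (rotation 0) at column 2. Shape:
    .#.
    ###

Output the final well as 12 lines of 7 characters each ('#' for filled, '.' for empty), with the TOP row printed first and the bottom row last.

Drop 1: T rot2 at col 4 lands with bottom-row=0; cleared 0 line(s) (total 0); column heights now [0 0 0 0 2 2 2], max=2
Drop 2: Z rot0 at col 0 lands with bottom-row=0; cleared 0 line(s) (total 0); column heights now [2 2 1 0 2 2 2], max=2
Drop 3: J rot3 at col 3 lands with bottom-row=2; cleared 0 line(s) (total 0); column heights now [2 2 1 3 5 2 2], max=5
Drop 4: T rot0 at col 2 lands with bottom-row=5; cleared 0 line(s) (total 0); column heights now [2 2 6 7 6 2 2], max=7

Answer: .......
.......
.......
.......
.......
...#...
..###..
....#..
....#..
...##..
##..###
.##..#.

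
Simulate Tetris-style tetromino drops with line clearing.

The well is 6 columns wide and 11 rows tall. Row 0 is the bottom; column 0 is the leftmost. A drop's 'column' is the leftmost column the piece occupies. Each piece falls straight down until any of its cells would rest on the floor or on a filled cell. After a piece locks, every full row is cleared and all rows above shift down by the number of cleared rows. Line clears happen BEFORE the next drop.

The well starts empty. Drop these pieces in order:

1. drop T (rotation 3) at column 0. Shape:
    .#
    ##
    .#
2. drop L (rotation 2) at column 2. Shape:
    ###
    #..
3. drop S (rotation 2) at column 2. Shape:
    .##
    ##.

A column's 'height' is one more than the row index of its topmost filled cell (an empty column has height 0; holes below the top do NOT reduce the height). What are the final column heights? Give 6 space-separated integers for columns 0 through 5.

Answer: 2 3 3 4 4 0

Derivation:
Drop 1: T rot3 at col 0 lands with bottom-row=0; cleared 0 line(s) (total 0); column heights now [2 3 0 0 0 0], max=3
Drop 2: L rot2 at col 2 lands with bottom-row=0; cleared 0 line(s) (total 0); column heights now [2 3 2 2 2 0], max=3
Drop 3: S rot2 at col 2 lands with bottom-row=2; cleared 0 line(s) (total 0); column heights now [2 3 3 4 4 0], max=4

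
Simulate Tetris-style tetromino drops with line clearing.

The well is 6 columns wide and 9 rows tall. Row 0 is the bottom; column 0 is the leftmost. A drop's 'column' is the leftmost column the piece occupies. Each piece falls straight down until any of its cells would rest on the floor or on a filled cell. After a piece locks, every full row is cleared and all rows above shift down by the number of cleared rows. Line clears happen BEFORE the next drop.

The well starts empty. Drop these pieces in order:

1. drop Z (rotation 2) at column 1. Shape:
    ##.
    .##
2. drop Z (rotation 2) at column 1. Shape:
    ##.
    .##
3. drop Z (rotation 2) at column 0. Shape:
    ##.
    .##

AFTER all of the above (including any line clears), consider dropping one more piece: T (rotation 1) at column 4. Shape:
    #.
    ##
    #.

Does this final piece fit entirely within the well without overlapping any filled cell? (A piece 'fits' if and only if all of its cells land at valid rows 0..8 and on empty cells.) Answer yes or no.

Drop 1: Z rot2 at col 1 lands with bottom-row=0; cleared 0 line(s) (total 0); column heights now [0 2 2 1 0 0], max=2
Drop 2: Z rot2 at col 1 lands with bottom-row=2; cleared 0 line(s) (total 0); column heights now [0 4 4 3 0 0], max=4
Drop 3: Z rot2 at col 0 lands with bottom-row=4; cleared 0 line(s) (total 0); column heights now [6 6 5 3 0 0], max=6
Test piece T rot1 at col 4 (width 2): heights before test = [6 6 5 3 0 0]; fits = True

Answer: yes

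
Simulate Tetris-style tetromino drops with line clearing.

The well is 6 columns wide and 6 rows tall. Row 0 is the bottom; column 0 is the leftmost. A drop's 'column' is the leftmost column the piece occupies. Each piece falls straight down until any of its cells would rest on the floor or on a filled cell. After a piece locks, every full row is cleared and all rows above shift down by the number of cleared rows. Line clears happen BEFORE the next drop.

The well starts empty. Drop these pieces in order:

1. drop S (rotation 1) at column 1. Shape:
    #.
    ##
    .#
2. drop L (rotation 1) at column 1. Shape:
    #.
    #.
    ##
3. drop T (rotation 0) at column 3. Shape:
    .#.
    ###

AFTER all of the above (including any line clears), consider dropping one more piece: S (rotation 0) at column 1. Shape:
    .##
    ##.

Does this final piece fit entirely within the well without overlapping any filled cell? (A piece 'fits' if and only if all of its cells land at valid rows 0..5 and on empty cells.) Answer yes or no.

Drop 1: S rot1 at col 1 lands with bottom-row=0; cleared 0 line(s) (total 0); column heights now [0 3 2 0 0 0], max=3
Drop 2: L rot1 at col 1 lands with bottom-row=3; cleared 0 line(s) (total 0); column heights now [0 6 4 0 0 0], max=6
Drop 3: T rot0 at col 3 lands with bottom-row=0; cleared 0 line(s) (total 0); column heights now [0 6 4 1 2 1], max=6
Test piece S rot0 at col 1 (width 3): heights before test = [0 6 4 1 2 1]; fits = False

Answer: no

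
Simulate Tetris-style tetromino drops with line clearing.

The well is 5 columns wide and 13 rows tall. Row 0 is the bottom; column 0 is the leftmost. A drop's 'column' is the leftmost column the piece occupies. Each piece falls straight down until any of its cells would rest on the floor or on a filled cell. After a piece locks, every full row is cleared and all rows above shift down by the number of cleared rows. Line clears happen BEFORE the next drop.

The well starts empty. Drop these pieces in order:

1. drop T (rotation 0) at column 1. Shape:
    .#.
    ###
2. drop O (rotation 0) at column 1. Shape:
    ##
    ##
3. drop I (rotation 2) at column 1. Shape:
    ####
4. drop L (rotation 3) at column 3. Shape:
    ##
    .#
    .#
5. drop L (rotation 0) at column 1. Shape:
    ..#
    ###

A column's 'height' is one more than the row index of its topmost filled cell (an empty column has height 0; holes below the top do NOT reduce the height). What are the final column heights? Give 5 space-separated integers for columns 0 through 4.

Answer: 0 9 9 10 8

Derivation:
Drop 1: T rot0 at col 1 lands with bottom-row=0; cleared 0 line(s) (total 0); column heights now [0 1 2 1 0], max=2
Drop 2: O rot0 at col 1 lands with bottom-row=2; cleared 0 line(s) (total 0); column heights now [0 4 4 1 0], max=4
Drop 3: I rot2 at col 1 lands with bottom-row=4; cleared 0 line(s) (total 0); column heights now [0 5 5 5 5], max=5
Drop 4: L rot3 at col 3 lands with bottom-row=5; cleared 0 line(s) (total 0); column heights now [0 5 5 8 8], max=8
Drop 5: L rot0 at col 1 lands with bottom-row=8; cleared 0 line(s) (total 0); column heights now [0 9 9 10 8], max=10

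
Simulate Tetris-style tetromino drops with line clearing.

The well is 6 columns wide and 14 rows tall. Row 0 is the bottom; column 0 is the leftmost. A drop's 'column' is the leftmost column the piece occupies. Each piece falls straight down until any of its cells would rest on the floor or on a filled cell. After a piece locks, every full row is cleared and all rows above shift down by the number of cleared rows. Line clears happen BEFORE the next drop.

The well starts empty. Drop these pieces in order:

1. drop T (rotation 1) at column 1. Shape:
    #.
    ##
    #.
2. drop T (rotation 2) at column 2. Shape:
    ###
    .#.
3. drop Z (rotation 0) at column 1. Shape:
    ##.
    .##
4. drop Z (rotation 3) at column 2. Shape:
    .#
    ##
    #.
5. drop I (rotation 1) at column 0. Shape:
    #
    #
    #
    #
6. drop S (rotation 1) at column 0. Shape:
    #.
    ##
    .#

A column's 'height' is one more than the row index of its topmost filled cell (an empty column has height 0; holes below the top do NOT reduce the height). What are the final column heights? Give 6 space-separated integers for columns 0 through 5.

Answer: 8 7 7 8 3 0

Derivation:
Drop 1: T rot1 at col 1 lands with bottom-row=0; cleared 0 line(s) (total 0); column heights now [0 3 2 0 0 0], max=3
Drop 2: T rot2 at col 2 lands with bottom-row=1; cleared 0 line(s) (total 0); column heights now [0 3 3 3 3 0], max=3
Drop 3: Z rot0 at col 1 lands with bottom-row=3; cleared 0 line(s) (total 0); column heights now [0 5 5 4 3 0], max=5
Drop 4: Z rot3 at col 2 lands with bottom-row=5; cleared 0 line(s) (total 0); column heights now [0 5 7 8 3 0], max=8
Drop 5: I rot1 at col 0 lands with bottom-row=0; cleared 0 line(s) (total 0); column heights now [4 5 7 8 3 0], max=8
Drop 6: S rot1 at col 0 lands with bottom-row=5; cleared 0 line(s) (total 0); column heights now [8 7 7 8 3 0], max=8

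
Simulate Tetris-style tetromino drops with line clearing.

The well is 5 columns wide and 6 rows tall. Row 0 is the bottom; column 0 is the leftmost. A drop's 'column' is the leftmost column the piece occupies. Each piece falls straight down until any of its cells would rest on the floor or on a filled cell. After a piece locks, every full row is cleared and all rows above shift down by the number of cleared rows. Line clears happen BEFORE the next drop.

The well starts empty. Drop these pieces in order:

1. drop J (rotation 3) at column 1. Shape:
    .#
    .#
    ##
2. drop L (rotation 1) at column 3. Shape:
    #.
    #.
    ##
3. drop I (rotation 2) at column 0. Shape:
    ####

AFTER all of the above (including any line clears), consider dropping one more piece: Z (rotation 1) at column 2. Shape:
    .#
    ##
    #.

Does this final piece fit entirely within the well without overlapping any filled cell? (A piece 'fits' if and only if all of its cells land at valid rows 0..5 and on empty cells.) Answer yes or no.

Answer: no

Derivation:
Drop 1: J rot3 at col 1 lands with bottom-row=0; cleared 0 line(s) (total 0); column heights now [0 1 3 0 0], max=3
Drop 2: L rot1 at col 3 lands with bottom-row=0; cleared 0 line(s) (total 0); column heights now [0 1 3 3 1], max=3
Drop 3: I rot2 at col 0 lands with bottom-row=3; cleared 0 line(s) (total 0); column heights now [4 4 4 4 1], max=4
Test piece Z rot1 at col 2 (width 2): heights before test = [4 4 4 4 1]; fits = False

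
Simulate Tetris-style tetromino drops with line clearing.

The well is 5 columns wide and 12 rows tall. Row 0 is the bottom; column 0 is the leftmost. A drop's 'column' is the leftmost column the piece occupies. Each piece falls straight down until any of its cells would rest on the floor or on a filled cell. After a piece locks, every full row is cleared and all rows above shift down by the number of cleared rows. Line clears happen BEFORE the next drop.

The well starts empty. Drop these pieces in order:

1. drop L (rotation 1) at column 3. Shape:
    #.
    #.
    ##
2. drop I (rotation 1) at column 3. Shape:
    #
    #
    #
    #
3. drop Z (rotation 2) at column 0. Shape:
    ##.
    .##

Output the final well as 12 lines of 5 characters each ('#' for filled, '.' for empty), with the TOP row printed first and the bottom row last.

Drop 1: L rot1 at col 3 lands with bottom-row=0; cleared 0 line(s) (total 0); column heights now [0 0 0 3 1], max=3
Drop 2: I rot1 at col 3 lands with bottom-row=3; cleared 0 line(s) (total 0); column heights now [0 0 0 7 1], max=7
Drop 3: Z rot2 at col 0 lands with bottom-row=0; cleared 0 line(s) (total 0); column heights now [2 2 1 7 1], max=7

Answer: .....
.....
.....
.....
.....
...#.
...#.
...#.
...#.
...#.
##.#.
.####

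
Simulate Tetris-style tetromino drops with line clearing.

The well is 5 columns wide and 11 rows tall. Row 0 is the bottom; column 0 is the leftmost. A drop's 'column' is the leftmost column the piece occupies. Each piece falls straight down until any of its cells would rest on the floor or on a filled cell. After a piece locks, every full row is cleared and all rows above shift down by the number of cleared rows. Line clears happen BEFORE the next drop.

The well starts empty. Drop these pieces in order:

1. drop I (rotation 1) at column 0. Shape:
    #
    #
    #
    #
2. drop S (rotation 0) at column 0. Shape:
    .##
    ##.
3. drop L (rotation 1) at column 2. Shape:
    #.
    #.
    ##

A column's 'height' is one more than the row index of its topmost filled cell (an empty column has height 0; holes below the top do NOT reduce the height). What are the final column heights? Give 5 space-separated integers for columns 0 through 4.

Answer: 5 6 9 7 0

Derivation:
Drop 1: I rot1 at col 0 lands with bottom-row=0; cleared 0 line(s) (total 0); column heights now [4 0 0 0 0], max=4
Drop 2: S rot0 at col 0 lands with bottom-row=4; cleared 0 line(s) (total 0); column heights now [5 6 6 0 0], max=6
Drop 3: L rot1 at col 2 lands with bottom-row=6; cleared 0 line(s) (total 0); column heights now [5 6 9 7 0], max=9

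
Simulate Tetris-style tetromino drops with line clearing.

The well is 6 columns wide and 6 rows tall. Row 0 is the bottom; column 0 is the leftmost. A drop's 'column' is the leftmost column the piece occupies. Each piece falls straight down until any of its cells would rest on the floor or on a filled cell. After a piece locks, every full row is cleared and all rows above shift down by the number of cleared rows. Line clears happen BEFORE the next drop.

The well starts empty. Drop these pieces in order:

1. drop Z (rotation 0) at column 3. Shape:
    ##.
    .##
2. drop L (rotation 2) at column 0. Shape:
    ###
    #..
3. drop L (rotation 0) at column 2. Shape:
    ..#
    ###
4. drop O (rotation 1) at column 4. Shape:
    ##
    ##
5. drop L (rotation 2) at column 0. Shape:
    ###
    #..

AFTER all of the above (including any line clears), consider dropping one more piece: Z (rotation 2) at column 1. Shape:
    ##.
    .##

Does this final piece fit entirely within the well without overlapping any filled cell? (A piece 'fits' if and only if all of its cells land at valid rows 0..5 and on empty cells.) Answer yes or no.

Drop 1: Z rot0 at col 3 lands with bottom-row=0; cleared 0 line(s) (total 0); column heights now [0 0 0 2 2 1], max=2
Drop 2: L rot2 at col 0 lands with bottom-row=0; cleared 0 line(s) (total 0); column heights now [2 2 2 2 2 1], max=2
Drop 3: L rot0 at col 2 lands with bottom-row=2; cleared 0 line(s) (total 0); column heights now [2 2 3 3 4 1], max=4
Drop 4: O rot1 at col 4 lands with bottom-row=4; cleared 0 line(s) (total 0); column heights now [2 2 3 3 6 6], max=6
Drop 5: L rot2 at col 0 lands with bottom-row=2; cleared 0 line(s) (total 0); column heights now [4 4 4 3 6 6], max=6
Test piece Z rot2 at col 1 (width 3): heights before test = [4 4 4 3 6 6]; fits = True

Answer: yes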